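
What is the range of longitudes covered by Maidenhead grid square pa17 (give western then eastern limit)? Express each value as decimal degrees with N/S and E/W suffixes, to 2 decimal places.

Field P=15, A=0: +15·20° lon, +0·10° lat → SW at lon 120°, lat -90°.
Square 1, 7: +1·2° lon, +7·1° lat → SW at lon 122°, lat -83°.
Cell spans 2° lon × 1° lat.
west 122.00° E, east 124.00° E.

122.00° E, 124.00° E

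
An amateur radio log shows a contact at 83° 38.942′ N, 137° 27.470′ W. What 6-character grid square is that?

Offset from 180°W / 90°S: lon 42.5422°, lat 173.6490°.
Field: 42.5422/20 → 2 → C, 173.6490/10 → 17 → R; chars CR.
Square: 2.5422/2 → 1, 3.6490/1 → 3; chars 13.
Subsquare: 0.5422/0.0833333 → 6 → g, 0.6490/0.0416667 → 15 → p; chars gp.

CR13gp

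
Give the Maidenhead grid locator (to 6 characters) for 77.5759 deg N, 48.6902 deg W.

Shift to the Maidenhead origin (180°W, 90°S): lon 131.3098, lat 167.5759.
Field (20°×10°, letters A–R): lon ⌊131.3098/20⌋ = 6 → G; lat ⌊167.5759/10⌋ = 16 → Q.
Square (2°×1°, digits 0–9): lon ⌊11.3098/2⌋ = 5; lat ⌊7.5759/1⌋ = 7.
Subsquare (5′×2.5′, letters a–x): lon ⌊1.3098/0.0833333⌋ = 15 → p; lat ⌊0.5759/0.0416667⌋ = 13 → n.

GQ57pn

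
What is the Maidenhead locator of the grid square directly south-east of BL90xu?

Longitude subsquare x = 23; +1 → 24, wraps to 0 = a, carry into square.
Longitude square 9; +1 → 10, wraps to 0, carry into field.
Longitude field B = 1; +1 → 2 = C.
Latitude subsquare u = 20; −1 → 19 = t.

CL00at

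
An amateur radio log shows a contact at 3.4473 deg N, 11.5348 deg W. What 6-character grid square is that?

IJ43fk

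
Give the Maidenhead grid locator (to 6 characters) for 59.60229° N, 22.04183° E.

Shift to the Maidenhead origin (180°W, 90°S): lon 202.0418, lat 149.6023.
Field: 202.0418/20 → 10 → K, 149.6023/10 → 14 → O; chars KO.
Square: 2.0418/2 → 1, 9.6023/1 → 9; chars 19.
Subsquare: 0.0418/0.0833333 → 0 → a, 0.6023/0.0416667 → 14 → o; chars ao.

KO19ao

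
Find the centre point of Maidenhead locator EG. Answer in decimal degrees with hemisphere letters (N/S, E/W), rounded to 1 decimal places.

25.0° S, 90.0° W

Field E=4, G=6: +4·20° lon, +6·10° lat → SW at lon -100°, lat -30°.
Cell spans 20° lon × 10° lat. Centre is SW corner plus half of each.
latitude 25.0° S, longitude 90.0° W.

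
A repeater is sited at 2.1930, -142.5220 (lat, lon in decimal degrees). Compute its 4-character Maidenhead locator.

Add 180° to longitude and 90° to latitude: 37.48, 92.19.
Field: 37.48/20 → 1 → B, 92.19/10 → 9 → J; chars BJ.
Square: 17.48/2 → 8, 2.19/1 → 2; chars 82.

BJ82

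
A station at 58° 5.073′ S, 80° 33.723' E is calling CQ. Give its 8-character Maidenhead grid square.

ND01gv79

Offset from 180°W / 90°S: lon 260.56205°, lat 31.91545°.
Field (20°×10°, letters A–R): 260.56205/20 → 13 → N, 31.91545/10 → 3 → D; chars ND.
Square (2°×1°, digits 0–9): 0.56205/2 → 0, 1.91545/1 → 1; chars 01.
Subsquare (5′×2.5′, letters a–x): 0.56205/0.0833333 → 6 → g, 0.91545/0.0416667 → 21 → v; chars gv.
Extended square (30″×15″, digits 0–9): 0.06205/0.00833333 → 7, 0.04045/0.00416667 → 9; chars 79.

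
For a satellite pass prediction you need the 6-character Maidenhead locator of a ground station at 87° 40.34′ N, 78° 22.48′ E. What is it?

MR97eq

Offset from 180°W / 90°S: lon 258.3747°, lat 177.6723°.
Field: lon ⌊258.3747/20⌋ = 12 → M; lat ⌊177.6723/10⌋ = 17 → R.
Square: lon ⌊18.3747/2⌋ = 9; lat ⌊7.6723/1⌋ = 7.
Subsquare: lon ⌊0.3747/0.0833333⌋ = 4 → e; lat ⌊0.6723/0.0416667⌋ = 16 → q.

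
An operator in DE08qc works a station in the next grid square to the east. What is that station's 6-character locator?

DE08rc

Longitude subsquare q = 16; +1 → 17 = r.
The latitude characters are unchanged.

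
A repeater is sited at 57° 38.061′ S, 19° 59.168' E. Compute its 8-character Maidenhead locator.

Add 180° to longitude and 90° to latitude: 199.98613, 32.36565.
Field: lon ⌊199.98613/20⌋ = 9 → J; lat ⌊32.36565/10⌋ = 3 → D.
Square: lon ⌊19.98613/2⌋ = 9; lat ⌊2.36565/1⌋ = 2.
Subsquare: lon ⌊1.98613/0.0833333⌋ = 23 → x; lat ⌊0.36565/0.0416667⌋ = 8 → i.
Extended square: lon ⌊0.06947/0.00833333⌋ = 8; lat ⌊0.03232/0.00416667⌋ = 7.

JD92xi87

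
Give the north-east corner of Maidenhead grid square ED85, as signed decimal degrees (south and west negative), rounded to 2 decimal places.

Field E=4, D=3: +4·20° lon, +3·10° lat → SW at lon -100°, lat -60°.
Square 8, 5: +8·2° lon, +5·1° lat → SW at lon -84°, lat -55°.
Cell spans 2° lon × 1° lat. NE corner is SW corner plus one full cell.
latitude -54.00, longitude -82.00.

-54.00, -82.00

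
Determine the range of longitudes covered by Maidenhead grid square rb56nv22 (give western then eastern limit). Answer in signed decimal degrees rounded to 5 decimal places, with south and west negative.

Field R=17, B=1: +17·20° lon, +1·10° lat → SW at lon 160°, lat -80°.
Square 5, 6: +5·2° lon, +6·1° lat → SW at lon 170°, lat -74°.
Subsquare n=13, v=21: +13·0.0833333° lon, +21·0.0416667° lat → SW at lon 171.083°, lat -73.125°.
Extended square 2, 2: +2·0.00833333° lon, +2·0.00416667° lat → SW at lon 171.1°, lat -73.1167°.
Cell spans 0.00833333° lon × 0.00416667° lat.
west 171.10000, east 171.10833.

171.10000, 171.10833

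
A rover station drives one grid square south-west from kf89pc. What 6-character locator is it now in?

KF89ob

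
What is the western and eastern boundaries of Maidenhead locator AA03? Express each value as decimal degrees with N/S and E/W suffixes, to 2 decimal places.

180.00° W, 178.00° W

Field A=0, A=0: +0·20° lon, +0·10° lat → SW at lon -180°, lat -90°.
Square 0, 3: +0·2° lon, +3·1° lat → SW at lon -180°, lat -87°.
Cell spans 2° lon × 1° lat.
west 180.00° W, east 178.00° W.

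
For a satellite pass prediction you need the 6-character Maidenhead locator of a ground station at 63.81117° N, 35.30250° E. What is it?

Offset from 180°W / 90°S: lon 215.3025°, lat 153.8112°.
Field: 215.3025/20 → 10 → K, 153.8112/10 → 15 → P; chars KP.
Square: 15.3025/2 → 7, 3.8112/1 → 3; chars 73.
Subsquare: 1.3025/0.0833333 → 15 → p, 0.8112/0.0416667 → 19 → t; chars pt.

KP73pt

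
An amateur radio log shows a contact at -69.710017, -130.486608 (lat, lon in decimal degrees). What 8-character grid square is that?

CC40sg19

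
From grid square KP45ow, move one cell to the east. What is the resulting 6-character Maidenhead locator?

Longitude subsquare o = 14; +1 → 15 = p.
The latitude characters are unchanged.

KP45pw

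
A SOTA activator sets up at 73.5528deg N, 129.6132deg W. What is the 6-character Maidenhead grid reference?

CQ53en

Shift to the Maidenhead origin (180°W, 90°S): lon 50.3868, lat 163.5528.
Field: 50.3868/20 → 2 → C, 163.5528/10 → 16 → Q; chars CQ.
Square: 10.3868/2 → 5, 3.5528/1 → 3; chars 53.
Subsquare: 0.3868/0.0833333 → 4 → e, 0.5528/0.0416667 → 13 → n; chars en.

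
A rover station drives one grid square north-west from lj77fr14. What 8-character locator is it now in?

Longitude extended square 1; −1 → 0.
Latitude extended square 4; +1 → 5.

LJ77fr05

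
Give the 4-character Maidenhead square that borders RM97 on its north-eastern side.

AM08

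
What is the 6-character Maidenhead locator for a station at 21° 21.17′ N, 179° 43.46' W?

Shift to the Maidenhead origin (180°W, 90°S): lon 0.2757, lat 111.3528.
Field: lon ⌊0.2757/20⌋ = 0 → A; lat ⌊111.3528/10⌋ = 11 → L.
Square: lon ⌊0.2757/2⌋ = 0; lat ⌊1.3528/1⌋ = 1.
Subsquare: lon ⌊0.2757/0.0833333⌋ = 3 → d; lat ⌊0.3528/0.0416667⌋ = 8 → i.

AL01di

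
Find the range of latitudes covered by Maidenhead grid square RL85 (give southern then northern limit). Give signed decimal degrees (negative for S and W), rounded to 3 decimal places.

25.000, 26.000

Field R=17, L=11: +17·20° lon, +11·10° lat → SW at lon 160°, lat 20°.
Square 8, 5: +8·2° lon, +5·1° lat → SW at lon 176°, lat 25°.
Cell spans 2° lon × 1° lat.
south 25.000, north 26.000.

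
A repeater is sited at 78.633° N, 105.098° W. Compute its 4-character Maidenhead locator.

DQ78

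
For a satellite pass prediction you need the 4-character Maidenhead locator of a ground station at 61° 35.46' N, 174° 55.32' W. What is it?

Shift to the Maidenhead origin (180°W, 90°S): lon 5.08, lat 151.59.
Field: lon ⌊5.08/20⌋ = 0 → A; lat ⌊151.59/10⌋ = 15 → P.
Square: lon ⌊5.08/2⌋ = 2; lat ⌊1.59/1⌋ = 1.

AP21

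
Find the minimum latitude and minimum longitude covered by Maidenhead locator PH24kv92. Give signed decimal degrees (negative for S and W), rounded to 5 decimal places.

-15.11667, 124.90833

Field P=15, H=7: +15·20° lon, +7·10° lat → SW at lon 120°, lat -20°.
Square 2, 4: +2·2° lon, +4·1° lat → SW at lon 124°, lat -16°.
Subsquare k=10, v=21: +10·0.0833333° lon, +21·0.0416667° lat → SW at lon 124.833°, lat -15.125°.
Extended square 9, 2: +9·0.00833333° lon, +2·0.00416667° lat → SW at lon 124.908°, lat -15.1167°.
latitude -15.11667, longitude 124.90833.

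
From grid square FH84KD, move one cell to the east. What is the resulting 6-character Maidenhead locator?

Longitude subsquare k = 10; +1 → 11 = l.
The latitude characters are unchanged.

FH84ld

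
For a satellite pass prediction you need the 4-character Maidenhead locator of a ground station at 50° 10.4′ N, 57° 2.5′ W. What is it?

GO10

Add 180° to longitude and 90° to latitude: 122.96, 140.17.
Field: lon ⌊122.96/20⌋ = 6 → G; lat ⌊140.17/10⌋ = 14 → O.
Square: lon ⌊2.96/2⌋ = 1; lat ⌊0.17/1⌋ = 0.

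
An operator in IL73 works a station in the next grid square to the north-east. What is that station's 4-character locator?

Longitude square 7; +1 → 8.
Latitude square 3; +1 → 4.

IL84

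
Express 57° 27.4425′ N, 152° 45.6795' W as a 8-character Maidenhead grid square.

BO37ok89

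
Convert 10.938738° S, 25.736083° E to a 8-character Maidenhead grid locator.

Add 180° to longitude and 90° to latitude: 205.73608, 79.06126.
Field (20°×10°, letters A–R): lon ⌊205.73608/20⌋ = 10 → K; lat ⌊79.06126/10⌋ = 7 → H.
Square (2°×1°, digits 0–9): lon ⌊5.73608/2⌋ = 2; lat ⌊9.06126/1⌋ = 9.
Subsquare (5′×2.5′, letters a–x): lon ⌊1.73608/0.0833333⌋ = 20 → u; lat ⌊0.06126/0.0416667⌋ = 1 → b.
Extended square (30″×15″, digits 0–9): lon ⌊0.06942/0.00833333⌋ = 8; lat ⌊0.01960/0.00416667⌋ = 4.

KH29ub84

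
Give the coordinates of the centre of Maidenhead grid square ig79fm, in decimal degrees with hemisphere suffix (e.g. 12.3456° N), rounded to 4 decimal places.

20.4792° S, 5.5417° W

Field I=8, G=6: +8·20° lon, +6·10° lat → SW at lon -20°, lat -30°.
Square 7, 9: +7·2° lon, +9·1° lat → SW at lon -6°, lat -21°.
Subsquare f=5, m=12: +5·0.0833333° lon, +12·0.0416667° lat → SW at lon -5.58333°, lat -20.5°.
Cell spans 0.0833333° lon × 0.0416667° lat. Centre is SW corner plus half of each.
latitude 20.4792° S, longitude 5.5417° W.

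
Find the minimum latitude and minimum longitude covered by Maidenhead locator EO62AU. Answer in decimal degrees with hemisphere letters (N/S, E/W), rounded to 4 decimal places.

52.8333° N, 88.0000° W

Field E=4, O=14: +4·20° lon, +14·10° lat → SW at lon -100°, lat 50°.
Square 6, 2: +6·2° lon, +2·1° lat → SW at lon -88°, lat 52°.
Subsquare a=0, u=20: +0·0.0833333° lon, +20·0.0416667° lat → SW at lon -88°, lat 52.8333°.
latitude 52.8333° N, longitude 88.0000° W.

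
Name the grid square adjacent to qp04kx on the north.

QP05ka

Latitude subsquare x = 23; +1 → 24, wraps to 0 = a, carry into square.
Latitude square 4; +1 → 5.
The longitude characters are unchanged.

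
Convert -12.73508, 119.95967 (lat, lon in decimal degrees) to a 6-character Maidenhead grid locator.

OH97xg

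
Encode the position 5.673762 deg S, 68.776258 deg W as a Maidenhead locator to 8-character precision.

Offset from 180°W / 90°S: lon 111.22374°, lat 84.32624°.
Field: 111.22374/20 → 5 → F, 84.32624/10 → 8 → I; chars FI.
Square: 11.22374/2 → 5, 4.32624/1 → 4; chars 54.
Subsquare: 1.22374/0.0833333 → 14 → o, 0.32624/0.0416667 → 7 → h; chars oh.
Extended square: 0.05708/0.00833333 → 6, 0.03457/0.00416667 → 8; chars 68.

FI54oh68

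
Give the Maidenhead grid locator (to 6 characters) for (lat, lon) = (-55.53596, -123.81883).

Add 180° to longitude and 90° to latitude: 56.1812, 34.4640.
Field: 56.1812/20 → 2 → C, 34.4640/10 → 3 → D; chars CD.
Square: 16.1812/2 → 8, 4.4640/1 → 4; chars 84.
Subsquare: 0.1812/0.0833333 → 2 → c, 0.4640/0.0416667 → 11 → l; chars cl.

CD84cl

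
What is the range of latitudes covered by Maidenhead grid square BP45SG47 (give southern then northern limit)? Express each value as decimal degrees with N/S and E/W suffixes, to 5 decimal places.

Field B=1, P=15: +1·20° lon, +15·10° lat → SW at lon -160°, lat 60°.
Square 4, 5: +4·2° lon, +5·1° lat → SW at lon -152°, lat 65°.
Subsquare s=18, g=6: +18·0.0833333° lon, +6·0.0416667° lat → SW at lon -150.5°, lat 65.25°.
Extended square 4, 7: +4·0.00833333° lon, +7·0.00416667° lat → SW at lon -150.467°, lat 65.2792°.
Cell spans 0.00833333° lon × 0.00416667° lat.
south 65.27917° N, north 65.28333° N.

65.27917° N, 65.28333° N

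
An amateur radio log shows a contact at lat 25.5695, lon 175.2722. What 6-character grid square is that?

RL75pn

Add 180° to longitude and 90° to latitude: 355.2722, 115.5695.
Field: lon ⌊355.2722/20⌋ = 17 → R; lat ⌊115.5695/10⌋ = 11 → L.
Square: lon ⌊15.2722/2⌋ = 7; lat ⌊5.5695/1⌋ = 5.
Subsquare: lon ⌊1.2722/0.0833333⌋ = 15 → p; lat ⌊0.5695/0.0416667⌋ = 13 → n.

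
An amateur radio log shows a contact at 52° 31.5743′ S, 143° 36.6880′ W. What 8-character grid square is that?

Offset from 180°W / 90°S: lon 36.38853°, lat 37.47376°.
Field (20°×10°, letters A–R): lon ⌊36.38853/20⌋ = 1 → B; lat ⌊37.47376/10⌋ = 3 → D.
Square (2°×1°, digits 0–9): lon ⌊16.38853/2⌋ = 8; lat ⌊7.47376/1⌋ = 7.
Subsquare (5′×2.5′, letters a–x): lon ⌊0.38853/0.0833333⌋ = 4 → e; lat ⌊0.47376/0.0416667⌋ = 11 → l.
Extended square (30″×15″, digits 0–9): lon ⌊0.05520/0.00833333⌋ = 6; lat ⌊0.01543/0.00416667⌋ = 3.

BD87el63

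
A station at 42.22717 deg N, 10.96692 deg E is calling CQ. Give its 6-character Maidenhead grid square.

Offset from 180°W / 90°S: lon 190.9669°, lat 132.2272°.
Field: 190.9669/20 → 9 → J, 132.2272/10 → 13 → N; chars JN.
Square: 10.9669/2 → 5, 2.2272/1 → 2; chars 52.
Subsquare: 0.9669/0.0833333 → 11 → l, 0.2272/0.0416667 → 5 → f; chars lf.

JN52lf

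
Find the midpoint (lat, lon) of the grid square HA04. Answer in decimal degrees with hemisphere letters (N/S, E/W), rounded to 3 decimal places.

85.500° S, 39.000° W

Field H=7, A=0: +7·20° lon, +0·10° lat → SW at lon -40°, lat -90°.
Square 0, 4: +0·2° lon, +4·1° lat → SW at lon -40°, lat -86°.
Cell spans 2° lon × 1° lat. Centre is SW corner plus half of each.
latitude 85.500° S, longitude 39.000° W.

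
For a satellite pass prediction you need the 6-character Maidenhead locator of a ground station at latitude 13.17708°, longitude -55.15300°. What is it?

GK23ke

Add 180° to longitude and 90° to latitude: 124.8470, 103.1771.
Field: 124.8470/20 → 6 → G, 103.1771/10 → 10 → K; chars GK.
Square: 4.8470/2 → 2, 3.1771/1 → 3; chars 23.
Subsquare: 0.8470/0.0833333 → 10 → k, 0.1771/0.0416667 → 4 → e; chars ke.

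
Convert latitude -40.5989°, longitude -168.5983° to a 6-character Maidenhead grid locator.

AE59qj

Shift to the Maidenhead origin (180°W, 90°S): lon 11.4017, lat 49.4011.
Field: lon ⌊11.4017/20⌋ = 0 → A; lat ⌊49.4011/10⌋ = 4 → E.
Square: lon ⌊11.4017/2⌋ = 5; lat ⌊9.4011/1⌋ = 9.
Subsquare: lon ⌊1.4017/0.0833333⌋ = 16 → q; lat ⌊0.4011/0.0416667⌋ = 9 → j.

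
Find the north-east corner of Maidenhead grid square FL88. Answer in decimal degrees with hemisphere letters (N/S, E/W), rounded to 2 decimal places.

29.00° N, 62.00° W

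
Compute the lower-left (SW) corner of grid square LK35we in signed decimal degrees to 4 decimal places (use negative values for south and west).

Field L=11, K=10: +11·20° lon, +10·10° lat → SW at lon 40°, lat 10°.
Square 3, 5: +3·2° lon, +5·1° lat → SW at lon 46°, lat 15°.
Subsquare w=22, e=4: +22·0.0833333° lon, +4·0.0416667° lat → SW at lon 47.8333°, lat 15.1667°.
latitude 15.1667, longitude 47.8333.

15.1667, 47.8333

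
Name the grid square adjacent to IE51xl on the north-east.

IE61am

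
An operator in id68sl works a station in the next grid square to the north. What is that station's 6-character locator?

ID68sm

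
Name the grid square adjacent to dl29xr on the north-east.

Longitude subsquare x = 23; +1 → 24, wraps to 0 = a, carry into square.
Longitude square 2; +1 → 3.
Latitude subsquare r = 17; +1 → 18 = s.

DL39as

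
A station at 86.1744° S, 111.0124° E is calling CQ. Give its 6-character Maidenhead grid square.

Offset from 180°W / 90°S: lon 291.0124°, lat 3.8256°.
Field: lon ⌊291.0124/20⌋ = 14 → O; lat ⌊3.8256/10⌋ = 0 → A.
Square: lon ⌊11.0124/2⌋ = 5; lat ⌊3.8256/1⌋ = 3.
Subsquare: lon ⌊1.0124/0.0833333⌋ = 12 → m; lat ⌊0.8256/0.0416667⌋ = 19 → t.

OA53mt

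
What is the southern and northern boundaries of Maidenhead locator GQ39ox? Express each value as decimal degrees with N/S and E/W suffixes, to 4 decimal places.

79.9583° N, 80.0000° N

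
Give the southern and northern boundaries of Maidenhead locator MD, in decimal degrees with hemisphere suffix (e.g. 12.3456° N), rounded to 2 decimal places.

Field M=12, D=3: +12·20° lon, +3·10° lat → SW at lon 60°, lat -60°.
Cell spans 20° lon × 10° lat.
south 60.00° S, north 50.00° S.

60.00° S, 50.00° S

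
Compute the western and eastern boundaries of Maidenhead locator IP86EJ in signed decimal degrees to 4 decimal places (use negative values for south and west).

-3.6667, -3.5833

Field I=8, P=15: +8·20° lon, +15·10° lat → SW at lon -20°, lat 60°.
Square 8, 6: +8·2° lon, +6·1° lat → SW at lon -4°, lat 66°.
Subsquare e=4, j=9: +4·0.0833333° lon, +9·0.0416667° lat → SW at lon -3.66667°, lat 66.375°.
Cell spans 0.0833333° lon × 0.0416667° lat.
west -3.6667, east -3.5833.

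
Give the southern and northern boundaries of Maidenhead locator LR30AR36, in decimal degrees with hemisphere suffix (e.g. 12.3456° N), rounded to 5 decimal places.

80.73333° N, 80.73750° N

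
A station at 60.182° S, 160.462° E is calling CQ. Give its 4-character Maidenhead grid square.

Shift to the Maidenhead origin (180°W, 90°S): lon 340.46, lat 29.82.
Field: 340.46/20 → 17 → R, 29.82/10 → 2 → C; chars RC.
Square: 0.46/2 → 0, 9.82/1 → 9; chars 09.

RC09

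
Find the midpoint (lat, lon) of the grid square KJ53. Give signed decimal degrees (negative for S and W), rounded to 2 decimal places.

Field K=10, J=9: +10·20° lon, +9·10° lat → SW at lon 20°, lat 0°.
Square 5, 3: +5·2° lon, +3·1° lat → SW at lon 30°, lat 3°.
Cell spans 2° lon × 1° lat. Centre is SW corner plus half of each.
latitude 3.50, longitude 31.00.

3.50, 31.00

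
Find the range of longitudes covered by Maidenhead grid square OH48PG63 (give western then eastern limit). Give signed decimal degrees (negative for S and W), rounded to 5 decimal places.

109.30000, 109.30833

Field O=14, H=7: +14·20° lon, +7·10° lat → SW at lon 100°, lat -20°.
Square 4, 8: +4·2° lon, +8·1° lat → SW at lon 108°, lat -12°.
Subsquare p=15, g=6: +15·0.0833333° lon, +6·0.0416667° lat → SW at lon 109.25°, lat -11.75°.
Extended square 6, 3: +6·0.00833333° lon, +3·0.00416667° lat → SW at lon 109.3°, lat -11.7375°.
Cell spans 0.00833333° lon × 0.00416667° lat.
west 109.30000, east 109.30833.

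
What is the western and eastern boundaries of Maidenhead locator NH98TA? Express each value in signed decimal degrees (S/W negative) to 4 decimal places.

99.5833, 99.6667

Field N=13, H=7: +13·20° lon, +7·10° lat → SW at lon 80°, lat -20°.
Square 9, 8: +9·2° lon, +8·1° lat → SW at lon 98°, lat -12°.
Subsquare t=19, a=0: +19·0.0833333° lon, +0·0.0416667° lat → SW at lon 99.5833°, lat -12°.
Cell spans 0.0833333° lon × 0.0416667° lat.
west 99.5833, east 99.6667.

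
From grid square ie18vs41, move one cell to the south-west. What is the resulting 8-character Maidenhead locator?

IE18vs30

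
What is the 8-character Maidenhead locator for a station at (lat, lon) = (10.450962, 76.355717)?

Offset from 180°W / 90°S: lon 256.35572°, lat 100.45096°.
Field: lon ⌊256.35572/20⌋ = 12 → M; lat ⌊100.45096/10⌋ = 10 → K.
Square: lon ⌊16.35572/2⌋ = 8; lat ⌊0.45096/1⌋ = 0.
Subsquare: lon ⌊0.35572/0.0833333⌋ = 4 → e; lat ⌊0.45096/0.0416667⌋ = 10 → k.
Extended square: lon ⌊0.02238/0.00833333⌋ = 2; lat ⌊0.03430/0.00416667⌋ = 8.

MK80ek28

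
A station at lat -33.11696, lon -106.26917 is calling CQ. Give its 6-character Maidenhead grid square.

Add 180° to longitude and 90° to latitude: 73.7308, 56.8830.
Field (20°×10°, letters A–R): lon ⌊73.7308/20⌋ = 3 → D; lat ⌊56.8830/10⌋ = 5 → F.
Square (2°×1°, digits 0–9): lon ⌊13.7308/2⌋ = 6; lat ⌊6.8830/1⌋ = 6.
Subsquare (5′×2.5′, letters a–x): lon ⌊1.7308/0.0833333⌋ = 20 → u; lat ⌊0.8830/0.0416667⌋ = 21 → v.

DF66uv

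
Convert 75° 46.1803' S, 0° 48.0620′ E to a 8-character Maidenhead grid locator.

Add 180° to longitude and 90° to latitude: 180.80103, 14.23033.
Field (20°×10°, letters A–R): 180.80103/20 → 9 → J, 14.23033/10 → 1 → B; chars JB.
Square (2°×1°, digits 0–9): 0.80103/2 → 0, 4.23033/1 → 4; chars 04.
Subsquare (5′×2.5′, letters a–x): 0.80103/0.0833333 → 9 → j, 0.23033/0.0416667 → 5 → f; chars jf.
Extended square (30″×15″, digits 0–9): 0.05103/0.00833333 → 6, 0.02199/0.00416667 → 5; chars 65.

JB04jf65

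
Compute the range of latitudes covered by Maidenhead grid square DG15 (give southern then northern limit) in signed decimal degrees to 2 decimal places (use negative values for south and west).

Field D=3, G=6: +3·20° lon, +6·10° lat → SW at lon -120°, lat -30°.
Square 1, 5: +1·2° lon, +5·1° lat → SW at lon -118°, lat -25°.
Cell spans 2° lon × 1° lat.
south -25.00, north -24.00.

-25.00, -24.00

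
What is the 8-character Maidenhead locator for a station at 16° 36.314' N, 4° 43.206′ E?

JK26io65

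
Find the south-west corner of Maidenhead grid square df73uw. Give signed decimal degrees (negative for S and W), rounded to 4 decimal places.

Field D=3, F=5: +3·20° lon, +5·10° lat → SW at lon -120°, lat -40°.
Square 7, 3: +7·2° lon, +3·1° lat → SW at lon -106°, lat -37°.
Subsquare u=20, w=22: +20·0.0833333° lon, +22·0.0416667° lat → SW at lon -104.333°, lat -36.0833°.
latitude -36.0833, longitude -104.3333.

-36.0833, -104.3333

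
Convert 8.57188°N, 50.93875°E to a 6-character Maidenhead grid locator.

LJ58ln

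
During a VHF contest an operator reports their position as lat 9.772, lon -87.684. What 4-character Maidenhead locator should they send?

Shift to the Maidenhead origin (180°W, 90°S): lon 92.32, lat 99.77.
Field: lon ⌊92.32/20⌋ = 4 → E; lat ⌊99.77/10⌋ = 9 → J.
Square: lon ⌊12.32/2⌋ = 6; lat ⌊9.77/1⌋ = 9.

EJ69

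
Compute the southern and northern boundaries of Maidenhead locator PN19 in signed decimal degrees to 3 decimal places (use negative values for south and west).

49.000, 50.000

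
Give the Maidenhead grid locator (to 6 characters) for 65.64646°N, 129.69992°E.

PP45up

Shift to the Maidenhead origin (180°W, 90°S): lon 309.6999, lat 155.6465.
Field: lon ⌊309.6999/20⌋ = 15 → P; lat ⌊155.6465/10⌋ = 15 → P.
Square: lon ⌊9.6999/2⌋ = 4; lat ⌊5.6465/1⌋ = 5.
Subsquare: lon ⌊1.6999/0.0833333⌋ = 20 → u; lat ⌊0.6465/0.0416667⌋ = 15 → p.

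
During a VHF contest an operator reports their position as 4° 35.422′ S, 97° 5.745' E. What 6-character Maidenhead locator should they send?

Add 180° to longitude and 90° to latitude: 277.0958, 85.4096.
Field: lon ⌊277.0958/20⌋ = 13 → N; lat ⌊85.4096/10⌋ = 8 → I.
Square: lon ⌊17.0958/2⌋ = 8; lat ⌊5.4096/1⌋ = 5.
Subsquare: lon ⌊1.0958/0.0833333⌋ = 13 → n; lat ⌊0.4096/0.0416667⌋ = 9 → j.

NI85nj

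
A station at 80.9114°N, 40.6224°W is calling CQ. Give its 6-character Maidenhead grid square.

GR90qv

Add 180° to longitude and 90° to latitude: 139.3776, 170.9114.
Field: 139.3776/20 → 6 → G, 170.9114/10 → 17 → R; chars GR.
Square: 19.3776/2 → 9, 0.9114/1 → 0; chars 90.
Subsquare: 1.3776/0.0833333 → 16 → q, 0.9114/0.0416667 → 21 → v; chars qv.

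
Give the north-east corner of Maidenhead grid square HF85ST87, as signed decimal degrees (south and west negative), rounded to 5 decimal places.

Field H=7, F=5: +7·20° lon, +5·10° lat → SW at lon -40°, lat -40°.
Square 8, 5: +8·2° lon, +5·1° lat → SW at lon -24°, lat -35°.
Subsquare s=18, t=19: +18·0.0833333° lon, +19·0.0416667° lat → SW at lon -22.5°, lat -34.2083°.
Extended square 8, 7: +8·0.00833333° lon, +7·0.00416667° lat → SW at lon -22.4333°, lat -34.1792°.
Cell spans 0.00833333° lon × 0.00416667° lat. NE corner is SW corner plus one full cell.
latitude -34.17500, longitude -22.42500.

-34.17500, -22.42500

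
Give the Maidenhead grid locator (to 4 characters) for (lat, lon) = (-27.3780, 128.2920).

Add 180° to longitude and 90° to latitude: 308.29, 62.62.
Field: 308.29/20 → 15 → P, 62.62/10 → 6 → G; chars PG.
Square: 8.29/2 → 4, 2.62/1 → 2; chars 42.

PG42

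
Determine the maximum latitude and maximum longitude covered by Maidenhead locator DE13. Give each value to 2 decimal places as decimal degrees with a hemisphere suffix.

46.00° S, 116.00° W

Field D=3, E=4: +3·20° lon, +4·10° lat → SW at lon -120°, lat -50°.
Square 1, 3: +1·2° lon, +3·1° lat → SW at lon -118°, lat -47°.
Cell spans 2° lon × 1° lat. NE corner is SW corner plus one full cell.
latitude 46.00° S, longitude 116.00° W.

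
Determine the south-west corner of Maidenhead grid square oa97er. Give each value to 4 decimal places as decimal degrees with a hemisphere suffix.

82.2917° S, 118.3333° E

Field O=14, A=0: +14·20° lon, +0·10° lat → SW at lon 100°, lat -90°.
Square 9, 7: +9·2° lon, +7·1° lat → SW at lon 118°, lat -83°.
Subsquare e=4, r=17: +4·0.0833333° lon, +17·0.0416667° lat → SW at lon 118.333°, lat -82.2917°.
latitude 82.2917° S, longitude 118.3333° E.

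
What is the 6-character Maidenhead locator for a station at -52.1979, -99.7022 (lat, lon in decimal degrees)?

ED07dt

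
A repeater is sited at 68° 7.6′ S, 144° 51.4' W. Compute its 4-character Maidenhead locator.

BC71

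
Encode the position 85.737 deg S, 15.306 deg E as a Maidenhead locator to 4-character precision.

JA74

Shift to the Maidenhead origin (180°W, 90°S): lon 195.31, lat 4.26.
Field (20°×10°, letters A–R): lon ⌊195.31/20⌋ = 9 → J; lat ⌊4.26/10⌋ = 0 → A.
Square (2°×1°, digits 0–9): lon ⌊15.31/2⌋ = 7; lat ⌊4.26/1⌋ = 4.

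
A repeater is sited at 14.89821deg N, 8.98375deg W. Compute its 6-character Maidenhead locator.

IK54mv

Add 180° to longitude and 90° to latitude: 171.0163, 104.8982.
Field: lon ⌊171.0163/20⌋ = 8 → I; lat ⌊104.8982/10⌋ = 10 → K.
Square: lon ⌊11.0163/2⌋ = 5; lat ⌊4.8982/1⌋ = 4.
Subsquare: lon ⌊1.0163/0.0833333⌋ = 12 → m; lat ⌊0.8982/0.0416667⌋ = 21 → v.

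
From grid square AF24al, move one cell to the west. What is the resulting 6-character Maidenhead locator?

AF14xl

Longitude subsquare a = 0; −1 → -1, wraps to 23 = x, carry into square.
Longitude square 2; −1 → 1.
The latitude characters are unchanged.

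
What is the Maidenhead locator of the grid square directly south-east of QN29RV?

Longitude subsquare r = 17; +1 → 18 = s.
Latitude subsquare v = 21; −1 → 20 = u.

QN29su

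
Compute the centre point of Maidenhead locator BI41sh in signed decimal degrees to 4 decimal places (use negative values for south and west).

Field B=1, I=8: +1·20° lon, +8·10° lat → SW at lon -160°, lat -10°.
Square 4, 1: +4·2° lon, +1·1° lat → SW at lon -152°, lat -9°.
Subsquare s=18, h=7: +18·0.0833333° lon, +7·0.0416667° lat → SW at lon -150.5°, lat -8.70833°.
Cell spans 0.0833333° lon × 0.0416667° lat. Centre is SW corner plus half of each.
latitude -8.6875, longitude -150.4583.

-8.6875, -150.4583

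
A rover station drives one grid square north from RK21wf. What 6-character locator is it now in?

Latitude subsquare f = 5; +1 → 6 = g.
The longitude characters are unchanged.

RK21wg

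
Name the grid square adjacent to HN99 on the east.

IN09

Longitude square 9; +1 → 10, wraps to 0, carry into field.
Longitude field H = 7; +1 → 8 = I.
The latitude characters are unchanged.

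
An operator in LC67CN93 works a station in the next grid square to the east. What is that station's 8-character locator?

LC67dn03

Longitude extended square 9; +1 → 10, wraps to 0, carry into subsquare.
Longitude subsquare c = 2; +1 → 3 = d.
The latitude characters are unchanged.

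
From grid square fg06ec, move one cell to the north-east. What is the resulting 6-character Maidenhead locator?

Longitude subsquare e = 4; +1 → 5 = f.
Latitude subsquare c = 2; +1 → 3 = d.

FG06fd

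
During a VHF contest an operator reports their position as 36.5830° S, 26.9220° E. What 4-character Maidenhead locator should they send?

Offset from 180°W / 90°S: lon 206.92°, lat 53.42°.
Field (20°×10°, letters A–R): 206.92/20 → 10 → K, 53.42/10 → 5 → F; chars KF.
Square (2°×1°, digits 0–9): 6.92/2 → 3, 3.42/1 → 3; chars 33.

KF33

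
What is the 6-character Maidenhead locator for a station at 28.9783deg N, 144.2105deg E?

QL28cx

Add 180° to longitude and 90° to latitude: 324.2105, 118.9783.
Field: 324.2105/20 → 16 → Q, 118.9783/10 → 11 → L; chars QL.
Square: 4.2105/2 → 2, 8.9783/1 → 8; chars 28.
Subsquare: 0.2105/0.0833333 → 2 → c, 0.9783/0.0416667 → 23 → x; chars cx.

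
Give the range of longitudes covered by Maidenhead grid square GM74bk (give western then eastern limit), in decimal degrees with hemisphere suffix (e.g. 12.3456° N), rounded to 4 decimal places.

Field G=6, M=12: +6·20° lon, +12·10° lat → SW at lon -60°, lat 30°.
Square 7, 4: +7·2° lon, +4·1° lat → SW at lon -46°, lat 34°.
Subsquare b=1, k=10: +1·0.0833333° lon, +10·0.0416667° lat → SW at lon -45.9167°, lat 34.4167°.
Cell spans 0.0833333° lon × 0.0416667° lat.
west 45.9167° W, east 45.8333° W.

45.9167° W, 45.8333° W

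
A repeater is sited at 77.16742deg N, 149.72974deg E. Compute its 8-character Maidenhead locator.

QQ47ue70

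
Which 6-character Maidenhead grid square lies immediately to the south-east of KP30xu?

KP40at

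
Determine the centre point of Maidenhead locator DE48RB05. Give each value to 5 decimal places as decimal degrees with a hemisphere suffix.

41.93542° S, 110.57917° W

Field D=3, E=4: +3·20° lon, +4·10° lat → SW at lon -120°, lat -50°.
Square 4, 8: +4·2° lon, +8·1° lat → SW at lon -112°, lat -42°.
Subsquare r=17, b=1: +17·0.0833333° lon, +1·0.0416667° lat → SW at lon -110.583°, lat -41.9583°.
Extended square 0, 5: +0·0.00833333° lon, +5·0.00416667° lat → SW at lon -110.583°, lat -41.9375°.
Cell spans 0.00833333° lon × 0.00416667° lat. Centre is SW corner plus half of each.
latitude 41.93542° S, longitude 110.57917° W.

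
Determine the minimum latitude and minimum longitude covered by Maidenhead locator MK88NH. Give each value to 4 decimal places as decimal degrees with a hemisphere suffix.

Field M=12, K=10: +12·20° lon, +10·10° lat → SW at lon 60°, lat 10°.
Square 8, 8: +8·2° lon, +8·1° lat → SW at lon 76°, lat 18°.
Subsquare n=13, h=7: +13·0.0833333° lon, +7·0.0416667° lat → SW at lon 77.0833°, lat 18.2917°.
latitude 18.2917° N, longitude 77.0833° E.

18.2917° N, 77.0833° E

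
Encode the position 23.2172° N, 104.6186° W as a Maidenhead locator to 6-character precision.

Shift to the Maidenhead origin (180°W, 90°S): lon 75.3814, lat 113.2172.
Field (20°×10°, letters A–R): 75.3814/20 → 3 → D, 113.2172/10 → 11 → L; chars DL.
Square (2°×1°, digits 0–9): 15.3814/2 → 7, 3.2172/1 → 3; chars 73.
Subsquare (5′×2.5′, letters a–x): 1.3814/0.0833333 → 16 → q, 0.2172/0.0416667 → 5 → f; chars qf.

DL73qf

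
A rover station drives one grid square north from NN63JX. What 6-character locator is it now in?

NN64ja

Latitude subsquare x = 23; +1 → 24, wraps to 0 = a, carry into square.
Latitude square 3; +1 → 4.
The longitude characters are unchanged.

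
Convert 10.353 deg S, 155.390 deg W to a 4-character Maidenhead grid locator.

BH29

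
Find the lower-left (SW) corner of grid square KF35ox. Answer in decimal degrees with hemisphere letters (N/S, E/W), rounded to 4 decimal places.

34.0417° S, 27.1667° E

Field K=10, F=5: +10·20° lon, +5·10° lat → SW at lon 20°, lat -40°.
Square 3, 5: +3·2° lon, +5·1° lat → SW at lon 26°, lat -35°.
Subsquare o=14, x=23: +14·0.0833333° lon, +23·0.0416667° lat → SW at lon 27.1667°, lat -34.0417°.
latitude 34.0417° S, longitude 27.1667° E.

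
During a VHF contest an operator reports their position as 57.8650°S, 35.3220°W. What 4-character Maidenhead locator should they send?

Offset from 180°W / 90°S: lon 144.68°, lat 32.13°.
Field (20°×10°, letters A–R): lon ⌊144.68/20⌋ = 7 → H; lat ⌊32.13/10⌋ = 3 → D.
Square (2°×1°, digits 0–9): lon ⌊4.68/2⌋ = 2; lat ⌊2.13/1⌋ = 2.

HD22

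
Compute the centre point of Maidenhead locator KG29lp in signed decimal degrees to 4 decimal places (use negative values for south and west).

Field K=10, G=6: +10·20° lon, +6·10° lat → SW at lon 20°, lat -30°.
Square 2, 9: +2·2° lon, +9·1° lat → SW at lon 24°, lat -21°.
Subsquare l=11, p=15: +11·0.0833333° lon, +15·0.0416667° lat → SW at lon 24.9167°, lat -20.375°.
Cell spans 0.0833333° lon × 0.0416667° lat. Centre is SW corner plus half of each.
latitude -20.3542, longitude 24.9583.

-20.3542, 24.9583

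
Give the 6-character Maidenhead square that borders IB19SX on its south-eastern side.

Longitude subsquare s = 18; +1 → 19 = t.
Latitude subsquare x = 23; −1 → 22 = w.

IB19tw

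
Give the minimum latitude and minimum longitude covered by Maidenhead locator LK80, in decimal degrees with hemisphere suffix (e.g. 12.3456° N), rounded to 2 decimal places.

Field L=11, K=10: +11·20° lon, +10·10° lat → SW at lon 40°, lat 10°.
Square 8, 0: +8·2° lon, +0·1° lat → SW at lon 56°, lat 10°.
latitude 10.00° N, longitude 56.00° E.

10.00° N, 56.00° E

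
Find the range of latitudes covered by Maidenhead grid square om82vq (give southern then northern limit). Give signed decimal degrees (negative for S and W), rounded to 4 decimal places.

Field O=14, M=12: +14·20° lon, +12·10° lat → SW at lon 100°, lat 30°.
Square 8, 2: +8·2° lon, +2·1° lat → SW at lon 116°, lat 32°.
Subsquare v=21, q=16: +21·0.0833333° lon, +16·0.0416667° lat → SW at lon 117.75°, lat 32.6667°.
Cell spans 0.0833333° lon × 0.0416667° lat.
south 32.6667, north 32.7083.

32.6667, 32.7083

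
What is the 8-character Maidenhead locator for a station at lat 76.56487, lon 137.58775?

Offset from 180°W / 90°S: lon 317.58775°, lat 166.56487°.
Field: lon ⌊317.58775/20⌋ = 15 → P; lat ⌊166.56487/10⌋ = 16 → Q.
Square: lon ⌊17.58775/2⌋ = 8; lat ⌊6.56487/1⌋ = 6.
Subsquare: lon ⌊1.58775/0.0833333⌋ = 19 → t; lat ⌊0.56487/0.0416667⌋ = 13 → n.
Extended square: lon ⌊0.00442/0.00833333⌋ = 0; lat ⌊0.02320/0.00416667⌋ = 5.

PQ86tn05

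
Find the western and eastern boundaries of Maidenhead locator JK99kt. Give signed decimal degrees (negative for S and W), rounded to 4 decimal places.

18.8333, 18.9167

Field J=9, K=10: +9·20° lon, +10·10° lat → SW at lon 0°, lat 10°.
Square 9, 9: +9·2° lon, +9·1° lat → SW at lon 18°, lat 19°.
Subsquare k=10, t=19: +10·0.0833333° lon, +19·0.0416667° lat → SW at lon 18.8333°, lat 19.7917°.
Cell spans 0.0833333° lon × 0.0416667° lat.
west 18.8333, east 18.9167.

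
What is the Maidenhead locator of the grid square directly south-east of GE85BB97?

GE85cb06

Longitude extended square 9; +1 → 10, wraps to 0, carry into subsquare.
Longitude subsquare b = 1; +1 → 2 = c.
Latitude extended square 7; −1 → 6.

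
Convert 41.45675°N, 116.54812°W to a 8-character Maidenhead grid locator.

Add 180° to longitude and 90° to latitude: 63.45188, 131.45675.
Field: lon ⌊63.45188/20⌋ = 3 → D; lat ⌊131.45675/10⌋ = 13 → N.
Square: lon ⌊3.45188/2⌋ = 1; lat ⌊1.45675/1⌋ = 1.
Subsquare: lon ⌊1.45188/0.0833333⌋ = 17 → r; lat ⌊0.45675/0.0416667⌋ = 10 → k.
Extended square: lon ⌊0.03521/0.00833333⌋ = 4; lat ⌊0.04008/0.00416667⌋ = 9.

DN11rk49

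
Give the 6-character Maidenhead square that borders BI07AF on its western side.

Longitude subsquare a = 0; −1 → -1, wraps to 23 = x, carry into square.
Longitude square 0; −1 → -1, wraps to 9, carry into field.
Longitude field B = 1; −1 → 0 = A.
The latitude characters are unchanged.

AI97xf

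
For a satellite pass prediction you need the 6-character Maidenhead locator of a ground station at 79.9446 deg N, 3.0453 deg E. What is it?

JQ19mw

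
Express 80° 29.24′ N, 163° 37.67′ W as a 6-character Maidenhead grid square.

AR80el

Add 180° to longitude and 90° to latitude: 16.3722, 170.4873.
Field: lon ⌊16.3722/20⌋ = 0 → A; lat ⌊170.4873/10⌋ = 17 → R.
Square: lon ⌊16.3722/2⌋ = 8; lat ⌊0.4873/1⌋ = 0.
Subsquare: lon ⌊0.3722/0.0833333⌋ = 4 → e; lat ⌊0.4873/0.0416667⌋ = 11 → l.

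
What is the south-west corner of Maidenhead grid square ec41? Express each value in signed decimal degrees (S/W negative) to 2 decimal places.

-69.00, -92.00

Field E=4, C=2: +4·20° lon, +2·10° lat → SW at lon -100°, lat -70°.
Square 4, 1: +4·2° lon, +1·1° lat → SW at lon -92°, lat -69°.
latitude -69.00, longitude -92.00.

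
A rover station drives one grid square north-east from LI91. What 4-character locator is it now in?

MI02

Longitude square 9; +1 → 10, wraps to 0, carry into field.
Longitude field L = 11; +1 → 12 = M.
Latitude square 1; +1 → 2.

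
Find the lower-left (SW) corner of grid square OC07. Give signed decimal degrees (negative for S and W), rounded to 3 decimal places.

Field O=14, C=2: +14·20° lon, +2·10° lat → SW at lon 100°, lat -70°.
Square 0, 7: +0·2° lon, +7·1° lat → SW at lon 100°, lat -63°.
latitude -63.000, longitude 100.000.

-63.000, 100.000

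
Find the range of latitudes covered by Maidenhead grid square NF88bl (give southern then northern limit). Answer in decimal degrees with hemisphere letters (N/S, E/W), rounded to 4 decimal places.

31.5417° S, 31.5000° S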